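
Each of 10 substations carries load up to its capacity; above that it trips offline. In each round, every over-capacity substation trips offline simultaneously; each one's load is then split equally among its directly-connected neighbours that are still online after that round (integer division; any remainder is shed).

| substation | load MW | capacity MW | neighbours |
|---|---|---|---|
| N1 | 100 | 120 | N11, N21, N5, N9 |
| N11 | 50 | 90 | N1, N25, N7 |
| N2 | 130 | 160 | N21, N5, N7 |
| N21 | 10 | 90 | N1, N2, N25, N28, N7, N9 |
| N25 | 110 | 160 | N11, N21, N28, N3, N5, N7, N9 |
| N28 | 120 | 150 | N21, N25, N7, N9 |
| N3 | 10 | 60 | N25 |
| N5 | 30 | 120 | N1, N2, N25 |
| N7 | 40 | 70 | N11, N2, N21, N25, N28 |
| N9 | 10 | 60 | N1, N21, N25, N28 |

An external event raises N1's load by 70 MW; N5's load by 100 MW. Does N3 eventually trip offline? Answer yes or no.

Round 1 — N1 at 170 > 120; N5 at 130 > 120. N1, N5 trip offline.
  N1 sheds 170 MW to N11, N21, N9: 56 each (2 lost).
    N11: 50+56 = 106 > 90
    N21: 10+56 = 66 ≤ 90
    N9: 10+56 = 66 > 60
  N5 sheds 130 MW to N2, N25: 65 each.
    N2: 130+65 = 195 > 160
    N25: 110+65 = 175 > 160
Round 2 — N11, N2, N25, N9 trip offline.
  N11 sheds 106 MW to N7: 106 each.
    N7: 40+106 = 146 > 70
  N2 sheds 195 MW to N21, N7: 97 each (1 lost).
    N21: 66+97 = 163 > 90
    N7: 146+97 = 243 > 70
  N25 sheds 175 MW to N21, N28, N3, N7: 43 each (3 lost).
    N21: 163+43 = 206 > 90
    N28: 120+43 = 163 > 150
    N3: 10+43 = 53 ≤ 60
    N7: 243+43 = 286 > 70
  N9 sheds 66 MW to N21, N28: 33 each.
    N21: 206+33 = 239 > 90
    N28: 163+33 = 196 > 150
Round 3 — N21, N28, N7 trip offline.
  N21 sheds 239 MW: no online neighbours, lost.
  N28 sheds 196 MW: no online neighbours, lost.
  N7 sheds 286 MW: no online neighbours, lost.
No further trips.

no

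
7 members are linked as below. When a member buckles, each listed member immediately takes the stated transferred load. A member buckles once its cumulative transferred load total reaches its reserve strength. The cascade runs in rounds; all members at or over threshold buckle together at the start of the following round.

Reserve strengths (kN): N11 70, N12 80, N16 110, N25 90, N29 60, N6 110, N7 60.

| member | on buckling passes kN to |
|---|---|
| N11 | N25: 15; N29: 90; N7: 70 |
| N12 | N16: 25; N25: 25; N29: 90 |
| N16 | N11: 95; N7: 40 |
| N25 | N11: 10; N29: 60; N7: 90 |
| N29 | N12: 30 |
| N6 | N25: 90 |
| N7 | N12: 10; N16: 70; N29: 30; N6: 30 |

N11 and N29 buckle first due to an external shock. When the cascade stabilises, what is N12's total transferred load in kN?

40

Round 1 — N11, N29 buckle (initial).
  N12: +30 → 30 < 80
  N25: +15 → 15 < 90
  N7: +70 → 70 ≥ 60
Round 2 — N7 buckles.
  N12: +10 → 40 < 80
  N16: +70 → 70 < 110
  N6: +30 → 30 < 110
No further bucklings.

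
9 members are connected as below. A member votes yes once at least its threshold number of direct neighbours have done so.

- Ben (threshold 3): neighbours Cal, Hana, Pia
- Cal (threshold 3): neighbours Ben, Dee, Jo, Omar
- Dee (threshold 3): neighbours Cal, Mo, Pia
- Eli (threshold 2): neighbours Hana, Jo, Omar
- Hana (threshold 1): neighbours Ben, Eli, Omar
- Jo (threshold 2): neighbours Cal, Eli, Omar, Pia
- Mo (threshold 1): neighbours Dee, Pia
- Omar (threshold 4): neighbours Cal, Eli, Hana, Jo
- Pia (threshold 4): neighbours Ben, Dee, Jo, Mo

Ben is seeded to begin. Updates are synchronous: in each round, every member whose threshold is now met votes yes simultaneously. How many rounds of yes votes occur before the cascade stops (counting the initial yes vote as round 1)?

2

Round 1 — Ben votes yes (initial).
Round 2 — checking thresholds:
  Cal: 1 of 4 neighbours < 3, below threshold.
  Hana: 1 of 3 neighbours ≥ 1, votes yes.
  Pia: 1 of 4 neighbours < 4, below threshold.
Round 3 — no new yes votes; cascade stops.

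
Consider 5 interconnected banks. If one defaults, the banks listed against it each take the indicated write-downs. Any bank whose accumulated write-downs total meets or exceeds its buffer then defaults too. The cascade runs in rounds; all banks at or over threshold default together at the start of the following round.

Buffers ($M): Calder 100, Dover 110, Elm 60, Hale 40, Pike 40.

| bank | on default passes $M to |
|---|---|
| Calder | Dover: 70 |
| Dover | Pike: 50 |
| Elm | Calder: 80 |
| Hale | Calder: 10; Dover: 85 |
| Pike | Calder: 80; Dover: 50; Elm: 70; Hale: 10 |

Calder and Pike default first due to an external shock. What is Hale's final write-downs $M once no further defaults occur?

10

Round 1 — Calder, Pike default (initial).
  Dover: +70+50 → 120 ≥ 110
  Elm: +70 → 70 ≥ 60
  Hale: +10 → 10 < 40
Round 2 — Dover, Elm default.
No further defaults.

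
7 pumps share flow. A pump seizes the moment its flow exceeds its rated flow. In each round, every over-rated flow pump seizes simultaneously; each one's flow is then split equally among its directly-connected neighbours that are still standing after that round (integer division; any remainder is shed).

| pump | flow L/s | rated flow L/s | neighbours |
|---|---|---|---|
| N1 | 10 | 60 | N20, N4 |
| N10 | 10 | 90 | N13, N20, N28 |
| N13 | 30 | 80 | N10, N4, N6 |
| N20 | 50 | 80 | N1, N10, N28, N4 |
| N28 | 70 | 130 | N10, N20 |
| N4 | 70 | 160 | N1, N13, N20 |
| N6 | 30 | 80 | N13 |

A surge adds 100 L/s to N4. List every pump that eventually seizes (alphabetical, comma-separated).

N1, N10, N13, N20, N28, N4

Round 1 — N4 at 170 > 160. N4 seizes.
  N4 sheds 170 L/s to N1, N13, N20: 56 each (2 lost).
    N1: 10+56 = 66 > 60
    N13: 30+56 = 86 > 80
    N20: 50+56 = 106 > 80
Round 2 — N1, N13, N20 seize.
  N1 sheds 66 L/s: no online neighbours, lost.
  N13 sheds 86 L/s to N10, N6: 43 each.
    N10: 10+43 = 53 ≤ 90
    N6: 30+43 = 73 ≤ 80
  N20 sheds 106 L/s to N10, N28: 53 each.
    N10: 53+53 = 106 > 90
    N28: 70+53 = 123 ≤ 130
Round 3 — N10 seizes.
  N10 sheds 106 L/s to N28: 106 each.
    N28: 123+106 = 229 > 130
Round 4 — N28 seizes.
  N28 sheds 229 L/s: no online neighbours, lost.
No further seizures.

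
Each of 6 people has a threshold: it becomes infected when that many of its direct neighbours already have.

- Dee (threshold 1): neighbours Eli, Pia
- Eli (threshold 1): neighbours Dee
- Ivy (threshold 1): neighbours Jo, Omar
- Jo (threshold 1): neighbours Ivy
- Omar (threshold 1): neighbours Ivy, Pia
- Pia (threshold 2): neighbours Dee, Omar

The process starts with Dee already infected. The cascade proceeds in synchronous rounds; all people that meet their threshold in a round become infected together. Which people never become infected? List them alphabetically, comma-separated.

Ivy, Jo, Omar, Pia

Round 1 — Dee becomes infected (initial).
Round 2 — checking thresholds:
  Eli: 1 of 1 neighbours ≥ 1, becomes infected.
  Pia: 1 of 2 neighbours < 2, not yet.
Round 3 — no new infections; cascade stops.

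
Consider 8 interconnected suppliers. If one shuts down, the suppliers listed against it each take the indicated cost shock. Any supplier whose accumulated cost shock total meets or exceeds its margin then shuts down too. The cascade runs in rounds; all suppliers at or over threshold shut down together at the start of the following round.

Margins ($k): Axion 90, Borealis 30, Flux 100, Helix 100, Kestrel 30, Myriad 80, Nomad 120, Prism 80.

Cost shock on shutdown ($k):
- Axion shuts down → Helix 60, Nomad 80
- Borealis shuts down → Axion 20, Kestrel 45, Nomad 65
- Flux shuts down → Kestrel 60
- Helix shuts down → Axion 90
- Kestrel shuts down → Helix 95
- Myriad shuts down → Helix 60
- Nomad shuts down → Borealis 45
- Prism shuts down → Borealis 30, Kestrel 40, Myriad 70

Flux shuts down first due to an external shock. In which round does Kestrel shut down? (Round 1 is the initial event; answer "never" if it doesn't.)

2

Round 1 — Flux shuts down (initial).
  Kestrel: +60 → 60 ≥ 30
Round 2 — Kestrel shuts down.
  Helix: +95 → 95 < 100
No further shutdowns.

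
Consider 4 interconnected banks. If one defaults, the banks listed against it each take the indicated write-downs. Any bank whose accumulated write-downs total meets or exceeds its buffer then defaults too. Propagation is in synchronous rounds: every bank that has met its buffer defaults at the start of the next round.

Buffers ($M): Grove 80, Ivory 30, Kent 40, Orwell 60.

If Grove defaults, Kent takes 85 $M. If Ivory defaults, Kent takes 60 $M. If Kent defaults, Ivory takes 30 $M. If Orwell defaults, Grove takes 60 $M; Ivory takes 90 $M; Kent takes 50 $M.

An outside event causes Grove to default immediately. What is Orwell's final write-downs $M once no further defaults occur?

Round 1 — Grove defaults (initial).
  Kent: +85 → 85 ≥ 40
Round 2 — Kent defaults.
  Ivory: +30 → 30 ≥ 30
Round 3 — Ivory defaults.
No further defaults.

0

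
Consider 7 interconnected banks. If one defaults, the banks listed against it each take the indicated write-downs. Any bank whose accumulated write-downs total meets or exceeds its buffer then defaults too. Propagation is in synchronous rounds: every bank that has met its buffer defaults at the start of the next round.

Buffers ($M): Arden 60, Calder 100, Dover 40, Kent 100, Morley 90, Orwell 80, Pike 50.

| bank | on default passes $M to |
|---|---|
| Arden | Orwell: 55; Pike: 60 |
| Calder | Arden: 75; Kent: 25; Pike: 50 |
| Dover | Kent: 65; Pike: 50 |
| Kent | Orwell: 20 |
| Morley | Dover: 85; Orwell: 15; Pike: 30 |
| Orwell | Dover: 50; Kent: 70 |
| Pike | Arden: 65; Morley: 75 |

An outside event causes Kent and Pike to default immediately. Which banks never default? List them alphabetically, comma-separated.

Round 1 — Kent, Pike default (initial).
  Arden: +65 → 65 ≥ 60
  Morley: +75 → 75 < 90
  Orwell: +20 → 20 < 80
Round 2 — Arden defaults.
  Orwell: +55 → 75 < 80
No further defaults.

Calder, Dover, Morley, Orwell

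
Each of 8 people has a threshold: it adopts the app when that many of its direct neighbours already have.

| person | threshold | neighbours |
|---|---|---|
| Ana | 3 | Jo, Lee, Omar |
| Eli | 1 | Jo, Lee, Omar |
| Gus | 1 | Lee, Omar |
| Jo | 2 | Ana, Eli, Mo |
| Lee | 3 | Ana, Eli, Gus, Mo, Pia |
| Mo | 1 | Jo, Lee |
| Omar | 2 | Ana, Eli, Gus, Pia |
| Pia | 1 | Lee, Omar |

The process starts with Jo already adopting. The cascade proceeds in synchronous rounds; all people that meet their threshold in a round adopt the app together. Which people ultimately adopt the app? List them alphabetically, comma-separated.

Eli, Jo, Mo

Round 1 — Jo adopts the app (initial).
Round 2 — checking thresholds:
  Ana: 1 of 3 neighbours < 3, not yet.
  Eli: 1 of 3 neighbours ≥ 1, adopts the app.
  Mo: 1 of 2 neighbours ≥ 1, adopts the app.
Round 3 — no new adoptions; cascade stops.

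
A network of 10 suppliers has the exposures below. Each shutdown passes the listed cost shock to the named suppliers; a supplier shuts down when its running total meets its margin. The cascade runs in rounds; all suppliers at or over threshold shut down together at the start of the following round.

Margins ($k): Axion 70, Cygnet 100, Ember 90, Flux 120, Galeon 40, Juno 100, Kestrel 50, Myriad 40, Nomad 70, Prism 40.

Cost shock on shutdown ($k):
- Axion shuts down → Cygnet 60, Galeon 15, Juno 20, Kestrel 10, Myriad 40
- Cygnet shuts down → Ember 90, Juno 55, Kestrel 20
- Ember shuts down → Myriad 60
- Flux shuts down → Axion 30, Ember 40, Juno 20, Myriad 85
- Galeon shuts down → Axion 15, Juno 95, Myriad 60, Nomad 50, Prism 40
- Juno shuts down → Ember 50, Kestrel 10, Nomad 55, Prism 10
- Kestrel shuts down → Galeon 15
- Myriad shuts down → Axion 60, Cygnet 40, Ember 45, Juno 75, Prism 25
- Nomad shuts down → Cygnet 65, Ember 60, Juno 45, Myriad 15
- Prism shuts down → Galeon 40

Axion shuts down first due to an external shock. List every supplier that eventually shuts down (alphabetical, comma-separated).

Round 1 — Axion shuts down (initial).
  Cygnet: +60 → 60 < 100
  Galeon: +15 → 15 < 40
  Juno: +20 → 20 < 100
  Kestrel: +10 → 10 < 50
  Myriad: +40 → 40 ≥ 40
Round 2 — Myriad shuts down.
  Cygnet: +40 → 100 ≥ 100
  Ember: +45 → 45 < 90
  Juno: +75 → 95 < 100
  Prism: +25 → 25 < 40
Round 3 — Cygnet shuts down.
  Ember: +90 → 135 ≥ 90
  Juno: +55 → 150 ≥ 100
  Kestrel: +20 → 30 < 50
Round 4 — Ember, Juno shut down.
  Kestrel: +10 → 40 < 50
  Nomad: +55 → 55 < 70
  Prism: +10 → 35 < 40
No further shutdowns.

Axion, Cygnet, Ember, Juno, Myriad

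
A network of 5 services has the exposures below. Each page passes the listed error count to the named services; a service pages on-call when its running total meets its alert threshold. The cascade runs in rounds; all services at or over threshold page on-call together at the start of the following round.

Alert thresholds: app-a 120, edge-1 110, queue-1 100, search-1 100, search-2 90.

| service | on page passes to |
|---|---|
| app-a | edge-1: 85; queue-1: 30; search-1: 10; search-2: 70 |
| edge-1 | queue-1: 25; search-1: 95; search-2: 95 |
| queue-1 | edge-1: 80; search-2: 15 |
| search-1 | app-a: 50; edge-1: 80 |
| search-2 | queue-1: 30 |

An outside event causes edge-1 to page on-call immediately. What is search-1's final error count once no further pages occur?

Round 1 — edge-1 pages on-call (initial).
  queue-1: +25 → 25 < 100
  search-1: +95 → 95 < 100
  search-2: +95 → 95 ≥ 90
Round 2 — search-2 pages on-call.
  queue-1: +30 → 55 < 100
No further pages.

95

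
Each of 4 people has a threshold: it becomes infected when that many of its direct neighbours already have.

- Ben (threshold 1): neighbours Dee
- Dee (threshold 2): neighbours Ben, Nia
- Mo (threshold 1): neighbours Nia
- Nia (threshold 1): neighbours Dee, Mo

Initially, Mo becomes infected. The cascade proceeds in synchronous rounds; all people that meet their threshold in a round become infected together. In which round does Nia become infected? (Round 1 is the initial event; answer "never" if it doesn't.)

2

Round 1 — Mo becomes infected (initial).
Round 2 — checking thresholds:
  Nia: 1 of 2 neighbours ≥ 1, becomes infected.
Round 3 — no new infections; cascade stops.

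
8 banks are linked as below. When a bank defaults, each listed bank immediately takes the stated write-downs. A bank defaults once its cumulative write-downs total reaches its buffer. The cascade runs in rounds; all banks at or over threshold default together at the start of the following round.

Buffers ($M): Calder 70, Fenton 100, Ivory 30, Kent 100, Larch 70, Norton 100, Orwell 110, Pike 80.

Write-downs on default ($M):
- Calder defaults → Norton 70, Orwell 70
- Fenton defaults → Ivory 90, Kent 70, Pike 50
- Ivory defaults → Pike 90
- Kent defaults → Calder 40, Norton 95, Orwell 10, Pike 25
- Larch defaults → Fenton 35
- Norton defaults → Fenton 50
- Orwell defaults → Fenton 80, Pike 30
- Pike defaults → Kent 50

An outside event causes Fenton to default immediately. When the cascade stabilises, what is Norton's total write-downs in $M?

95

Round 1 — Fenton defaults (initial).
  Ivory: +90 → 90 ≥ 30
  Kent: +70 → 70 < 100
  Pike: +50 → 50 < 80
Round 2 — Ivory defaults.
  Pike: +90 → 140 ≥ 80
Round 3 — Pike defaults.
  Kent: +50 → 120 ≥ 100
Round 4 — Kent defaults.
  Calder: +40 → 40 < 70
  Norton: +95 → 95 < 100
  Orwell: +10 → 10 < 110
No further defaults.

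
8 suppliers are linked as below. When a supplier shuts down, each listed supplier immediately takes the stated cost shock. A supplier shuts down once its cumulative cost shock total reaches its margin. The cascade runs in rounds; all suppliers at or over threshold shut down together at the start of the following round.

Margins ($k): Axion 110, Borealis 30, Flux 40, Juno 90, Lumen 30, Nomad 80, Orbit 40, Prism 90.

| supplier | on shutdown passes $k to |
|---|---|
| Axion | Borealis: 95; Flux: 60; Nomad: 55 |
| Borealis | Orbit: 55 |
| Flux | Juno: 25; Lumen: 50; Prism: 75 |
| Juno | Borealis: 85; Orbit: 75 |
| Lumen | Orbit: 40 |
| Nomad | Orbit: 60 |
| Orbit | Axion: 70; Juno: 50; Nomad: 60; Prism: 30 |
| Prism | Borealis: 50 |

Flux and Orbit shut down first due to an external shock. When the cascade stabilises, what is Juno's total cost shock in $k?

75

Round 1 — Flux, Orbit shut down (initial).
  Axion: +70 → 70 < 110
  Juno: +25+50 → 75 < 90
  Lumen: +50 → 50 ≥ 30
  Nomad: +60 → 60 < 80
  Prism: +75+30 → 105 ≥ 90
Round 2 — Lumen, Prism shut down.
  Borealis: +50 → 50 ≥ 30
Round 3 — Borealis shuts down.
No further shutdowns.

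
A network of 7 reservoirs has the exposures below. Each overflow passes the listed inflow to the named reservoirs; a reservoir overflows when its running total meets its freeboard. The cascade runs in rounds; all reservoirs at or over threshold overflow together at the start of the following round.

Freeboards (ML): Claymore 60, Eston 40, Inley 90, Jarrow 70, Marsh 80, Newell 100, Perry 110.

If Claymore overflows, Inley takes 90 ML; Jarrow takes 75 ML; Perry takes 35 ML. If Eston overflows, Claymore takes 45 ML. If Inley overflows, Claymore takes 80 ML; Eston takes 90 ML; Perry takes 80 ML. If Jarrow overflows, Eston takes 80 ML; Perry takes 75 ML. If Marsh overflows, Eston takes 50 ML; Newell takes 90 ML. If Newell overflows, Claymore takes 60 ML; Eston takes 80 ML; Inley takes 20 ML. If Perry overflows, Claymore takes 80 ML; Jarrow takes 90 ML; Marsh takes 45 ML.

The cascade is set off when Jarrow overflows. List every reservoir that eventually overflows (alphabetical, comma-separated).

Round 1 — Jarrow overflows (initial).
  Eston: +80 → 80 ≥ 40
  Perry: +75 → 75 < 110
Round 2 — Eston overflows.
  Claymore: +45 → 45 < 60
No further overflows.

Eston, Jarrow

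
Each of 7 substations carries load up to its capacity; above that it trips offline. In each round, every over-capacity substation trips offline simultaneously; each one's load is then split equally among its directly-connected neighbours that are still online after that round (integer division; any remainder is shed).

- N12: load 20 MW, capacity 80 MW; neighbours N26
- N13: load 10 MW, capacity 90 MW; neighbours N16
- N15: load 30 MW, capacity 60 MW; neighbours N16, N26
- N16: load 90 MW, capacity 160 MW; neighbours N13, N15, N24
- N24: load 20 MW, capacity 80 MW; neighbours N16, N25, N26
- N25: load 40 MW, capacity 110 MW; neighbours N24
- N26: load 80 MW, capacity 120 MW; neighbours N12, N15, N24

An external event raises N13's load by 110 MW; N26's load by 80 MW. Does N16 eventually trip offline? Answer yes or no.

Round 1 — N13 at 120 > 90; N26 at 160 > 120. N13, N26 trip offline.
  N13 sheds 120 MW to N16: 120 each.
    N16: 90+120 = 210 > 160
  N26 sheds 160 MW to N12, N15, N24: 53 each (1 lost).
    N12: 20+53 = 73 ≤ 80
    N15: 30+53 = 83 > 60
    N24: 20+53 = 73 ≤ 80
Round 2 — N15, N16 trip offline.
  N15 sheds 83 MW: no online neighbours, lost.
  N16 sheds 210 MW to N24: 210 each.
    N24: 73+210 = 283 > 80
Round 3 — N24 trips offline.
  N24 sheds 283 MW to N25: 283 each.
    N25: 40+283 = 323 > 110
Round 4 — N25 trips offline.
  N25 sheds 323 MW: no online neighbours, lost.
No further trips.

yes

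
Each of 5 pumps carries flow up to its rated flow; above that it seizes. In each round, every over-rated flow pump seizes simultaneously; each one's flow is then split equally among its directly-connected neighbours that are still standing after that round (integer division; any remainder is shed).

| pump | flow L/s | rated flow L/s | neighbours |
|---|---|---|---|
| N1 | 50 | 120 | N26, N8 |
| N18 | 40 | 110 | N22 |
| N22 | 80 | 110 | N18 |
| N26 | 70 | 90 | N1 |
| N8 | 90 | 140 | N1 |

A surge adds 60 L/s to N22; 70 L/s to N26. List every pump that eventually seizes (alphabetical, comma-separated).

N1, N18, N22, N26, N8

Round 1 — N22 at 140 > 110; N26 at 140 > 90. N22, N26 seize.
  N22 sheds 140 L/s to N18: 140 each.
    N18: 40+140 = 180 > 110
  N26 sheds 140 L/s to N1: 140 each.
    N1: 50+140 = 190 > 120
Round 2 — N1, N18 seize.
  N1 sheds 190 L/s to N8: 190 each.
    N8: 90+190 = 280 > 140
  N18 sheds 180 L/s: no online neighbours, lost.
Round 3 — N8 seizes.
  N8 sheds 280 L/s: no online neighbours, lost.
No further seizures.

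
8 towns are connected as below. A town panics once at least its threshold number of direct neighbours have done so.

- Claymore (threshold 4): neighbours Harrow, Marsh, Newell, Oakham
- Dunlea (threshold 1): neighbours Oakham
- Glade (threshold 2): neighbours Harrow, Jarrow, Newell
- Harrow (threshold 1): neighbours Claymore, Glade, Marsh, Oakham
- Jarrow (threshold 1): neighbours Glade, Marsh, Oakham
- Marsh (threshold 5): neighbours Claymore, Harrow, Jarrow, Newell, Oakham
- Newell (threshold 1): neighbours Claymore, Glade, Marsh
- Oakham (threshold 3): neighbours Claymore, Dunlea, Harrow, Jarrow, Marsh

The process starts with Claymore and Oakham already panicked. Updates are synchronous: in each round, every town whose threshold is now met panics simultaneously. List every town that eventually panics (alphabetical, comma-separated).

Claymore, Dunlea, Glade, Harrow, Jarrow, Marsh, Newell, Oakham

Round 1 — Claymore, Oakham panic (initial).
Round 2 — checking thresholds:
  Dunlea: 1 of 1 neighbours ≥ 1, panics.
  Harrow: 2 of 4 neighbours ≥ 1, panics.
  Jarrow: 1 of 3 neighbours ≥ 1, panics.
  Marsh: 2 of 5 neighbours < 5, holds.
  Newell: 1 of 3 neighbours ≥ 1, panics.
Round 3 — checking thresholds:
  Glade: 3 of 3 neighbours ≥ 2, panics.
  Marsh: 5 of 5 neighbours ≥ 5, panics.
Round 4 — no new panics; cascade stops.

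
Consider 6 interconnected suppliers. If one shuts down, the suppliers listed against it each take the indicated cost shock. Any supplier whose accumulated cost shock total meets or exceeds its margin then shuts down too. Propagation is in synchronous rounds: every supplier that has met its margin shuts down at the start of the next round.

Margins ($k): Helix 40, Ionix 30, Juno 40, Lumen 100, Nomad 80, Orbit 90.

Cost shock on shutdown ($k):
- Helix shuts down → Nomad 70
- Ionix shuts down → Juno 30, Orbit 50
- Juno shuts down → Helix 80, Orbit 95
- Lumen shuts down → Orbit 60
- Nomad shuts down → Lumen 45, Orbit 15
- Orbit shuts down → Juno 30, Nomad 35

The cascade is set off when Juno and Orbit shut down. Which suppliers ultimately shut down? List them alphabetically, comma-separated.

Round 1 — Juno, Orbit shut down (initial).
  Helix: +80 → 80 ≥ 40
  Nomad: +35 → 35 < 80
Round 2 — Helix shuts down.
  Nomad: +70 → 105 ≥ 80
Round 3 — Nomad shuts down.
  Lumen: +45 → 45 < 100
No further shutdowns.

Helix, Juno, Nomad, Orbit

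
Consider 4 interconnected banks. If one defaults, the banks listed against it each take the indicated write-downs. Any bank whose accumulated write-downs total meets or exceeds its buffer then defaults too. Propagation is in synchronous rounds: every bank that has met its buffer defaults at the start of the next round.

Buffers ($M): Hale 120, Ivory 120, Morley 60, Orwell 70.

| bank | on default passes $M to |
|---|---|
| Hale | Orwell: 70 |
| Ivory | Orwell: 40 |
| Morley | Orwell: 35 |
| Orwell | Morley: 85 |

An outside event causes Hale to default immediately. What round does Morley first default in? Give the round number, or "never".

3

Round 1 — Hale defaults (initial).
  Orwell: +70 → 70 ≥ 70
Round 2 — Orwell defaults.
  Morley: +85 → 85 ≥ 60
Round 3 — Morley defaults.
No further defaults.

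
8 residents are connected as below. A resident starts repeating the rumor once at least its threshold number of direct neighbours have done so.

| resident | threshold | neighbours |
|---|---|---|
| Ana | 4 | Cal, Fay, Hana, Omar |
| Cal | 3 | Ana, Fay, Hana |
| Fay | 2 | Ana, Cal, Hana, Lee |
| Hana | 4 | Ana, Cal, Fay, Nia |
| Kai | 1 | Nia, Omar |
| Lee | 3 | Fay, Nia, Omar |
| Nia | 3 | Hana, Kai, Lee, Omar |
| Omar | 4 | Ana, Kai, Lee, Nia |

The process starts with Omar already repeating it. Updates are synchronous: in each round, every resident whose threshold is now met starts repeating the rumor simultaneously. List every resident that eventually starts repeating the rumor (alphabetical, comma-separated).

Kai, Omar

Round 1 — Omar starts repeating the rumor (initial).
Round 2 — checking thresholds:
  Ana: 1 of 4 neighbours < 4, not yet.
  Kai: 1 of 2 neighbours ≥ 1, starts repeating the rumor.
  Lee: 1 of 3 neighbours < 3, not yet.
  Nia: 1 of 4 neighbours < 3, not yet.
Round 3 — no new spreads; cascade stops.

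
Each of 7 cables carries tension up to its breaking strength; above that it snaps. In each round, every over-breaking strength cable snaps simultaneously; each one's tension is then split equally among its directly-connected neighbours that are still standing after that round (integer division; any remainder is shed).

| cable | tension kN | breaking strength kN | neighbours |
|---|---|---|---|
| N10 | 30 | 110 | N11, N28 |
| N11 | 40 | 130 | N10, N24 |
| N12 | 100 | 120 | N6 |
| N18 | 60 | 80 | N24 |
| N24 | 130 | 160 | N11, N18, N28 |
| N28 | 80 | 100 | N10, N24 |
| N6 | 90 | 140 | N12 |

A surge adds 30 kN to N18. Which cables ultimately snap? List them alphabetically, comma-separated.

N10, N11, N18, N24, N28

Round 1 — N18 at 90 > 80. N18 snaps.
  N18 sheds 90 kN to N24: 90 each.
    N24: 130+90 = 220 > 160
Round 2 — N24 snaps.
  N24 sheds 220 kN to N11, N28: 110 each.
    N11: 40+110 = 150 > 130
    N28: 80+110 = 190 > 100
Round 3 — N11, N28 snap.
  N11 sheds 150 kN to N10: 150 each.
    N10: 30+150 = 180 > 110
  N28 sheds 190 kN to N10: 190 each.
    N10: 180+190 = 370 > 110
Round 4 — N10 snaps.
  N10 sheds 370 kN: no online neighbours, lost.
No further breaks.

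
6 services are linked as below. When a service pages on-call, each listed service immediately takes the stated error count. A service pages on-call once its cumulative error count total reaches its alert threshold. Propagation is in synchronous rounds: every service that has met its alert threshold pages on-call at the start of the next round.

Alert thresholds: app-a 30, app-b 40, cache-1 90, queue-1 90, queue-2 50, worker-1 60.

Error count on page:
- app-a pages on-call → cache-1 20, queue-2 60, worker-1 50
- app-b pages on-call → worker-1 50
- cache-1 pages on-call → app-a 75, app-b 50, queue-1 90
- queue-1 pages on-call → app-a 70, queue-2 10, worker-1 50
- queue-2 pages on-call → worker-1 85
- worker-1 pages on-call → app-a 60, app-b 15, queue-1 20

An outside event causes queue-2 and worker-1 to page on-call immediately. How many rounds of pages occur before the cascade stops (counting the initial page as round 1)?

2

Round 1 — queue-2, worker-1 page on-call (initial).
  app-a: +60 → 60 ≥ 30
  app-b: +15 → 15 < 40
  queue-1: +20 → 20 < 90
Round 2 — app-a pages on-call.
  cache-1: +20 → 20 < 90
No further pages.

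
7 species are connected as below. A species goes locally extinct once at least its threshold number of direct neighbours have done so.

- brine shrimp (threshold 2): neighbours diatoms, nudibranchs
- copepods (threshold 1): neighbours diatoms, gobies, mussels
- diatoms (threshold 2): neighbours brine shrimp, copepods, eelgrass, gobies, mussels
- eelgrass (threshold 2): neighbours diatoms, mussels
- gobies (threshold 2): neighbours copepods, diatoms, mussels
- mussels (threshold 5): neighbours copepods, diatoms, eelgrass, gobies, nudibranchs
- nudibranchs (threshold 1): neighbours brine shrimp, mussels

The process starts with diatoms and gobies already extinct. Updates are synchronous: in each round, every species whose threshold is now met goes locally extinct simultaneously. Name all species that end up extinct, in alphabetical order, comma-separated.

copepods, diatoms, gobies

Round 1 — diatoms, gobies go locally extinct (initial).
Round 2 — checking thresholds:
  brine shrimp: 1 of 2 neighbours < 2, below threshold.
  copepods: 2 of 3 neighbours ≥ 1, goes locally extinct.
  eelgrass: 1 of 2 neighbours < 2, below threshold.
  mussels: 2 of 5 neighbours < 5, below threshold.
Round 3 — no new extinctions; cascade stops.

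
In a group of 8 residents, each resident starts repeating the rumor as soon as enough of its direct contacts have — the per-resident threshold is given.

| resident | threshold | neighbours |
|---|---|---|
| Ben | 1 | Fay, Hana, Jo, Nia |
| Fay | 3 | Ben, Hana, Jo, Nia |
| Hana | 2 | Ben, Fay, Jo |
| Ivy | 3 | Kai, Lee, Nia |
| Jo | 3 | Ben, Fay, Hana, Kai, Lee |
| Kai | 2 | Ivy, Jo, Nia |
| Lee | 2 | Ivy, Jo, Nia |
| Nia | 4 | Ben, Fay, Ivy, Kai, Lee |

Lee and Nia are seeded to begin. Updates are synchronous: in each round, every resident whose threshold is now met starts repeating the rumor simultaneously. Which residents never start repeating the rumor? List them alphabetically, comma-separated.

Round 1 — Lee, Nia start repeating the rumor (initial).
Round 2 — checking thresholds:
  Ben: 1 of 4 neighbours ≥ 1, starts repeating the rumor.
  Fay: 1 of 4 neighbours < 3, below threshold.
  Ivy: 2 of 3 neighbours < 3, below threshold.
  Jo: 1 of 5 neighbours < 3, below threshold.
  Kai: 1 of 3 neighbours < 2, below threshold.
Round 3 — no new spreads; cascade stops.

Fay, Hana, Ivy, Jo, Kai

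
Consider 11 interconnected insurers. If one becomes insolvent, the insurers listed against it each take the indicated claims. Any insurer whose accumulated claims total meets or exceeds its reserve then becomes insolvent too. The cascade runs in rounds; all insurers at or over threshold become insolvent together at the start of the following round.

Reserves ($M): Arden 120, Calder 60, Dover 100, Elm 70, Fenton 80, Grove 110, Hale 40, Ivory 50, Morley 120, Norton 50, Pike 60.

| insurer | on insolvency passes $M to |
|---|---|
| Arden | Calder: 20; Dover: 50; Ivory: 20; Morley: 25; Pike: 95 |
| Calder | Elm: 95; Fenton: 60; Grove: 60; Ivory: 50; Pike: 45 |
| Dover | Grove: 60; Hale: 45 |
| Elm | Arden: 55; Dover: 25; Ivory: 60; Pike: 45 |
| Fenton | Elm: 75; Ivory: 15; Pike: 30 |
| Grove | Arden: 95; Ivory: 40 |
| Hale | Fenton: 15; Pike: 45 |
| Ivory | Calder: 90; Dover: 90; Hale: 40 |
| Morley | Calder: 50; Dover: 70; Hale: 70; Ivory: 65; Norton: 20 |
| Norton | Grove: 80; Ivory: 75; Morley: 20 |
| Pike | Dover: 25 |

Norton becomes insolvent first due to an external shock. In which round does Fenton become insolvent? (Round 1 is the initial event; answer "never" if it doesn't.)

never

Round 1 — Norton becomes insolvent (initial).
  Grove: +80 → 80 < 110
  Ivory: +75 → 75 ≥ 50
  Morley: +20 → 20 < 120
Round 2 — Ivory becomes insolvent.
  Calder: +90 → 90 ≥ 60
  Dover: +90 → 90 < 100
  Hale: +40 → 40 ≥ 40
Round 3 — Calder, Hale become insolvent.
  Elm: +95 → 95 ≥ 70
  Fenton: +60+15 → 75 < 80
  Grove: +60 → 140 ≥ 110
  Pike: +45+45 → 90 ≥ 60
Round 4 — Elm, Grove, Pike become insolvent.
  Arden: +55+95 → 150 ≥ 120
  Dover: +25+25 → 140 ≥ 100
Round 5 — Arden, Dover become insolvent.
  Morley: +25 → 45 < 120
No further insolvencies.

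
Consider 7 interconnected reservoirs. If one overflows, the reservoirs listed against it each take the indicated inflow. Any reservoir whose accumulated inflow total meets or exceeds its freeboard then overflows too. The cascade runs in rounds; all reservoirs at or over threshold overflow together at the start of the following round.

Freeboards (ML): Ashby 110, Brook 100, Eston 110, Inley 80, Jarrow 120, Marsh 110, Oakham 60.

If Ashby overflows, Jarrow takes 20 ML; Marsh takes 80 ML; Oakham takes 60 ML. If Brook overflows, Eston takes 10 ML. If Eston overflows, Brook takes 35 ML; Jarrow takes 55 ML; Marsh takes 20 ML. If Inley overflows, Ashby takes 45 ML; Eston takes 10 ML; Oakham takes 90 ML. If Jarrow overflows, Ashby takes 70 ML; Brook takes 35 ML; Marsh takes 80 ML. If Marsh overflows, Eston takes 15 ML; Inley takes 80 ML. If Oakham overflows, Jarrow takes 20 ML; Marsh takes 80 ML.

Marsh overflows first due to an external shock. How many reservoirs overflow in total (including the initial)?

Round 1 — Marsh overflows (initial).
  Eston: +15 → 15 < 110
  Inley: +80 → 80 ≥ 80
Round 2 — Inley overflows.
  Ashby: +45 → 45 < 110
  Eston: +10 → 25 < 110
  Oakham: +90 → 90 ≥ 60
Round 3 — Oakham overflows.
  Jarrow: +20 → 20 < 120
No further overflows.

3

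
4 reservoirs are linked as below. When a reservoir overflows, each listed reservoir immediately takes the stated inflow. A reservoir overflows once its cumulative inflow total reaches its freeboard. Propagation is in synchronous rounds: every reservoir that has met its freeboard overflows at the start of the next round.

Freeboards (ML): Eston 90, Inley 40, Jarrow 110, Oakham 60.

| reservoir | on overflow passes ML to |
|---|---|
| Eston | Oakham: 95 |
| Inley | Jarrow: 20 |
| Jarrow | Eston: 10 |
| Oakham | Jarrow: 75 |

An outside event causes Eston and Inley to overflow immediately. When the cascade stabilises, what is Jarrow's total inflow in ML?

95

Round 1 — Eston, Inley overflow (initial).
  Jarrow: +20 → 20 < 110
  Oakham: +95 → 95 ≥ 60
Round 2 — Oakham overflows.
  Jarrow: +75 → 95 < 110
No further overflows.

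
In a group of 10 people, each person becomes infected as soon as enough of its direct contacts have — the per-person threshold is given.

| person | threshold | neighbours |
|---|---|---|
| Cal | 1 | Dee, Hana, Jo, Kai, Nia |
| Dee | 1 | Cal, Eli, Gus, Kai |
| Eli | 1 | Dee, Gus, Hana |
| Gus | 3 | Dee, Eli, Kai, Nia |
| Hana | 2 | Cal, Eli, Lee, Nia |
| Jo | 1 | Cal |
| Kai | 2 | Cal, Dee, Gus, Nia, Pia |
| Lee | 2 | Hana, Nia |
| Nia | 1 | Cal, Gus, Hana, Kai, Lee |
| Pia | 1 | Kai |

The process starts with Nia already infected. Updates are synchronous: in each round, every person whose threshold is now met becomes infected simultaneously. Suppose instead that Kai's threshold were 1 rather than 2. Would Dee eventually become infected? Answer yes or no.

With Kai's threshold at 1:
Round 1 — Nia becomes infected (initial).
Round 2 — checking thresholds:
  Cal: 1 of 5 neighbours ≥ 1, becomes infected.
  Gus: 1 of 4 neighbours < 3, not yet.
  Hana: 1 of 4 neighbours < 2, not yet.
  Kai: 1 of 5 neighbours ≥ 1, becomes infected.
  Lee: 1 of 2 neighbours < 2, not yet.
Round 3 — checking thresholds:
  Dee: 2 of 4 neighbours ≥ 1, becomes infected.
  Gus: 2 of 4 neighbours < 3, not yet.
  Hana: 2 of 4 neighbours ≥ 2, becomes infected.
  Jo: 1 of 1 neighbours ≥ 1, becomes infected.
  Lee: 1 of 2 neighbours < 2, not yet.
  Pia: 1 of 1 neighbours ≥ 1, becomes infected.
Round 4 — checking thresholds:
  Eli: 2 of 3 neighbours ≥ 1, becomes infected.
  Gus: 3 of 4 neighbours ≥ 3, becomes infected.
  Lee: 2 of 2 neighbours ≥ 2, becomes infected.
Round 5 — no new infections; cascade stops.

yes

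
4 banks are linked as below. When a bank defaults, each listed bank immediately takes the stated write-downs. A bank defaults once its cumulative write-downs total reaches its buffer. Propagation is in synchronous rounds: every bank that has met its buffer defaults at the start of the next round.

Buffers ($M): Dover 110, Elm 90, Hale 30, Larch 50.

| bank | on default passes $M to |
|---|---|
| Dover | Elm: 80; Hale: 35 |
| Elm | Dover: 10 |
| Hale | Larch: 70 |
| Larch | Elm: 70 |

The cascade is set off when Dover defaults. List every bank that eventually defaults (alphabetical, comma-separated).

Dover, Elm, Hale, Larch

Round 1 — Dover defaults (initial).
  Elm: +80 → 80 < 90
  Hale: +35 → 35 ≥ 30
Round 2 — Hale defaults.
  Larch: +70 → 70 ≥ 50
Round 3 — Larch defaults.
  Elm: +70 → 150 ≥ 90
Round 4 — Elm defaults.
No further defaults.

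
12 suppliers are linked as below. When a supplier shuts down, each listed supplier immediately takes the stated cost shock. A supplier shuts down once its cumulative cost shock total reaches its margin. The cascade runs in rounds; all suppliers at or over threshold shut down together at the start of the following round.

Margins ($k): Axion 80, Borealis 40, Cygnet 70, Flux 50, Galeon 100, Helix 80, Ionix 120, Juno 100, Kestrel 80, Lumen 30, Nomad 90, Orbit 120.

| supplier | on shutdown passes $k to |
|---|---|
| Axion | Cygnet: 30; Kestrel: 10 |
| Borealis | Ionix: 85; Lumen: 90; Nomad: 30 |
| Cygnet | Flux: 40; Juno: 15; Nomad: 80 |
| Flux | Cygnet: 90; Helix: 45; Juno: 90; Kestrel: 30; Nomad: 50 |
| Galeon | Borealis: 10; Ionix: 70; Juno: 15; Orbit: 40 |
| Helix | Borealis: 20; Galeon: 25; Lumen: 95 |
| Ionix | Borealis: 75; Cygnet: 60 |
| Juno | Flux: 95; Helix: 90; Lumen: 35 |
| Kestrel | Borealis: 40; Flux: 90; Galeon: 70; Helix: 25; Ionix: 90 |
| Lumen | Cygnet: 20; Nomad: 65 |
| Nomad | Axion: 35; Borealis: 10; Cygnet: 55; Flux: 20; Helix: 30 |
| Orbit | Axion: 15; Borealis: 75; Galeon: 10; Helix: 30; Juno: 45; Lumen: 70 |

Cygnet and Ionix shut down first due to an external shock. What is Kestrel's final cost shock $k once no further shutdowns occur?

Round 1 — Cygnet, Ionix shut down (initial).
  Borealis: +75 → 75 ≥ 40
  Flux: +40 → 40 < 50
  Juno: +15 → 15 < 100
  Nomad: +80 → 80 < 90
Round 2 — Borealis shuts down.
  Lumen: +90 → 90 ≥ 30
  Nomad: +30 → 110 ≥ 90
Round 3 — Lumen, Nomad shut down.
  Axion: +35 → 35 < 80
  Flux: +20 → 60 ≥ 50
  Helix: +30 → 30 < 80
Round 4 — Flux shuts down.
  Helix: +45 → 75 < 80
  Juno: +90 → 105 ≥ 100
  Kestrel: +30 → 30 < 80
Round 5 — Juno shuts down.
  Helix: +90 → 165 ≥ 80
Round 6 — Helix shuts down.
  Galeon: +25 → 25 < 100
No further shutdowns.

30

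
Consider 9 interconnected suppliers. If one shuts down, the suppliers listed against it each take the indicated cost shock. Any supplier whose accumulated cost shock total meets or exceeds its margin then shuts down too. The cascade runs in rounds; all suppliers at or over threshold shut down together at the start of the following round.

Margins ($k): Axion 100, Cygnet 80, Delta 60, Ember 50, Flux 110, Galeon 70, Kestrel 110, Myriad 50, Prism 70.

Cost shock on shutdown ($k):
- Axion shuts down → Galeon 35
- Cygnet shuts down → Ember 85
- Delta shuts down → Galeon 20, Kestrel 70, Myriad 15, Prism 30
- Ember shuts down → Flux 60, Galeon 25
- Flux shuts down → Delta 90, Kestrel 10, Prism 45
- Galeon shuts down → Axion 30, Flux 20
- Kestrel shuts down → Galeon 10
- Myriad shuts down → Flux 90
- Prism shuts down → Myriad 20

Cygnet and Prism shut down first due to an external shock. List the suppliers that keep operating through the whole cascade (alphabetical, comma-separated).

Round 1 — Cygnet, Prism shut down (initial).
  Ember: +85 → 85 ≥ 50
  Myriad: +20 → 20 < 50
Round 2 — Ember shuts down.
  Flux: +60 → 60 < 110
  Galeon: +25 → 25 < 70
No further shutdowns.

Axion, Delta, Flux, Galeon, Kestrel, Myriad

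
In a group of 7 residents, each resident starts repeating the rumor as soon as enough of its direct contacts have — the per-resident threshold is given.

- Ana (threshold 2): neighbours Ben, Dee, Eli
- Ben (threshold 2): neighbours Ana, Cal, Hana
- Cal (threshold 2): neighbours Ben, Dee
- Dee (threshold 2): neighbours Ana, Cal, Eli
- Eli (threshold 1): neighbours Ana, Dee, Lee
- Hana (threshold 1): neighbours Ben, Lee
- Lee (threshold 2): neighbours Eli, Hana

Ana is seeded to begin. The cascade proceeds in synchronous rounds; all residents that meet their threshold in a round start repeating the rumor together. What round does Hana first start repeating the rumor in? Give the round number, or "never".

Round 1 — Ana starts repeating the rumor (initial).
Round 2 — checking thresholds:
  Ben: 1 of 3 neighbours < 2, holds.
  Dee: 1 of 3 neighbours < 2, holds.
  Eli: 1 of 3 neighbours ≥ 1, starts repeating the rumor.
Round 3 — checking thresholds:
  Ben: 1 of 3 neighbours < 2, holds.
  Dee: 2 of 3 neighbours ≥ 2, starts repeating the rumor.
  Lee: 1 of 2 neighbours < 2, holds.
Round 4 — no new spreads; cascade stops.

never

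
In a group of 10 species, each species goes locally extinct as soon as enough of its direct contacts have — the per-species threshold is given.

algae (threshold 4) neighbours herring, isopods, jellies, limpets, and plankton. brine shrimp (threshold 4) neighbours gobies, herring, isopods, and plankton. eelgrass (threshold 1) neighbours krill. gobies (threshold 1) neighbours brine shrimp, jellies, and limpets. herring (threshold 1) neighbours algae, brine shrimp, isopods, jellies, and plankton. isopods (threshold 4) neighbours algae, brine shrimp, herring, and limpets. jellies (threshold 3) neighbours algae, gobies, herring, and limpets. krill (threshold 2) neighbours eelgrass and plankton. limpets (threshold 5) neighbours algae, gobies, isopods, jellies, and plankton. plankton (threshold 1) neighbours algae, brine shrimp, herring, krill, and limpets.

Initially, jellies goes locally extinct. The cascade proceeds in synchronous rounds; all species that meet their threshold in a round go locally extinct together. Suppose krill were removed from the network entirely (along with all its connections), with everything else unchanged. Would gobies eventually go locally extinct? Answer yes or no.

yes

With krill removed:
Round 1 — jellies goes locally extinct (initial).
Round 2 — checking thresholds:
  algae: 1 of 5 neighbours < 4, holds.
  gobies: 1 of 3 neighbours ≥ 1, goes locally extinct.
  herring: 1 of 5 neighbours ≥ 1, goes locally extinct.
  limpets: 1 of 5 neighbours < 5, holds.
Round 3 — checking thresholds:
  algae: 2 of 5 neighbours < 4, holds.
  brine shrimp: 2 of 4 neighbours < 4, holds.
  isopods: 1 of 4 neighbours < 4, holds.
  limpets: 2 of 5 neighbours < 5, holds.
  plankton: 1 of 4 neighbours ≥ 1, goes locally extinct.
Round 4 — no new extinctions; cascade stops.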